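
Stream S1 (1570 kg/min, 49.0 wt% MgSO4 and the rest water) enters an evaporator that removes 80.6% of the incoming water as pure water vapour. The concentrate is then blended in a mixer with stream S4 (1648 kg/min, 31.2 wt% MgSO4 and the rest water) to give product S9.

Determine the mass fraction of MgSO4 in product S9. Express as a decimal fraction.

0.4989

Vapour removed = 0.806×0.510×1570 = 645.36 kg/min; concentrate = 924.64 kg/min.
MgSO4 reaching the mixer = 769.3 (from concentrate) + 1648×0.312 = 1283.5 kg/min.
Product flow = 924.64 + 1648 = 2572.6 kg/min; MgSO4 fraction = 0.4989.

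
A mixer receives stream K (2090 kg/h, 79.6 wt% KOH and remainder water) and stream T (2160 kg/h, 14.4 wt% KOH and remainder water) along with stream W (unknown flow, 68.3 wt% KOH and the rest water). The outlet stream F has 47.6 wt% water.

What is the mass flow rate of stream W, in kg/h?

Let W be the unknown flow. Total out = 4250 + W.
water balance: 2275.3 + 0.317·W = 0.476·(4250 + W)
(0.317 − 0.476)·W = 0.476×4250 − 2275.3 = -252.32
W = -252.32 / -0.159 = 1586.9 kg/h

1587 kg/h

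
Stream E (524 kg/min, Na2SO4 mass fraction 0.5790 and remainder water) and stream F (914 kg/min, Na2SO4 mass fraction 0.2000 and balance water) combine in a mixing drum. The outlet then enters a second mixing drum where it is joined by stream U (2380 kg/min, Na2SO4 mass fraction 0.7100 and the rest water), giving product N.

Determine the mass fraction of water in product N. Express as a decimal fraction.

0.4301

Overall, product flow = 3818 kg/min.
water in = 524×0.421 + 914×0.800 + 2380×0.290 = 1642 kg/min.
water fraction in N = 0.4301.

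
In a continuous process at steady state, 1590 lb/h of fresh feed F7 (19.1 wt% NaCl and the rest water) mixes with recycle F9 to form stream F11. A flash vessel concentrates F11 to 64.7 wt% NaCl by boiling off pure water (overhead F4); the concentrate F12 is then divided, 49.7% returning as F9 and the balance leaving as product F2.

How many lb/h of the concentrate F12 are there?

933.2 lb/h

Overall NaCl balance (none leaves overhead): NaCl in fresh feed = NaCl in product, i.e. 1590×0.191 = (1−0.497)·F12·0.647.
F12 = 303.69/(0.647×0.503) = 933.16 lb/h.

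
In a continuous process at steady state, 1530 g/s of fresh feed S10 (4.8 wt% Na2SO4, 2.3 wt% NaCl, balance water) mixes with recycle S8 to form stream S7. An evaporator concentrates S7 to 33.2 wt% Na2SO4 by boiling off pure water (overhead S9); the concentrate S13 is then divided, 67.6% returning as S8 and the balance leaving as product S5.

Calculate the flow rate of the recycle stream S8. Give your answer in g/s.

Overall Na2SO4 balance (none leaves overhead): Na2SO4 in fresh feed = Na2SO4 in product, i.e. 1530×0.048 = (1−0.676)·S13·0.332.
S13 = 73.44/(0.332×0.324) = 682.73 g/s.
Recycle S8 = 0.676×682.73 = 461.53 g/s.

461.5 g/s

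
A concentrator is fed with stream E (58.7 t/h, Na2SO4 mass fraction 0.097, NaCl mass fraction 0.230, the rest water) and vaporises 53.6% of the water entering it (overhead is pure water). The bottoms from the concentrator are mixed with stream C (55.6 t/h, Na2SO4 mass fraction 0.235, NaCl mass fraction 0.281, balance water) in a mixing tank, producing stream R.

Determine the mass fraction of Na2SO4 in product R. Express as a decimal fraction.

0.201

Vapour removed = 0.536×0.673×58.7 = 21.175 t/h; concentrate = 37.525 t/h.
Na2SO4 reaching the mixer = 5.6939 (from concentrate) + 55.6×0.235 = 18.76 t/h.
Product flow = 37.525 + 55.6 = 93.125 t/h; Na2SO4 fraction = 0.201.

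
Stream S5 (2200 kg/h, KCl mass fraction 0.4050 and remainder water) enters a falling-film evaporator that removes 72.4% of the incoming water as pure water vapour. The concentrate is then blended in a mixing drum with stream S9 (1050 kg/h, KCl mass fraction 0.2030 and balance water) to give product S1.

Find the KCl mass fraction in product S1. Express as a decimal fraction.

0.4796

Vapour removed = 0.724×0.595×2200 = 947.72 kg/h; concentrate = 1252.3 kg/h.
KCl reaching the mixer = 891 (from concentrate) + 1050×0.203 = 1104.2 kg/h.
Product flow = 1252.3 + 1050 = 2302.3 kg/h; KCl fraction = 0.4796.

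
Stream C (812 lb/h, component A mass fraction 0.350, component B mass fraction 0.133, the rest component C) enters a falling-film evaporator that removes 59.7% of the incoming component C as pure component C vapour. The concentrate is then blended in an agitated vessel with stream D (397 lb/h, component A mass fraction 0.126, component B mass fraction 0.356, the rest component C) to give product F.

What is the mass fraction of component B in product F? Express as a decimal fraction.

Vapour removed = 0.597×0.517×812 = 250.62 lb/h; concentrate = 561.38 lb/h.
component B reaching the mixer = 108 (from concentrate) + 397×0.356 = 249.33 lb/h.
Product flow = 561.38 + 397 = 958.38 lb/h; component B fraction = 0.260.

0.260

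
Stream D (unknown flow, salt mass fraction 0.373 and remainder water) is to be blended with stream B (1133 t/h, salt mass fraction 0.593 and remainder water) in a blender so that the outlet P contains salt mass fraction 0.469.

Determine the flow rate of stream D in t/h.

Let D be the unknown flow. Total out = 1133 + D.
salt balance: 671.87 + 0.373·D = 0.469·(1133 + D)
(0.373 − 0.469)·D = 0.469×1133 − 671.87 = -140.49
D = -140.49 / -0.096 = 1463.5 t/h

1463 t/h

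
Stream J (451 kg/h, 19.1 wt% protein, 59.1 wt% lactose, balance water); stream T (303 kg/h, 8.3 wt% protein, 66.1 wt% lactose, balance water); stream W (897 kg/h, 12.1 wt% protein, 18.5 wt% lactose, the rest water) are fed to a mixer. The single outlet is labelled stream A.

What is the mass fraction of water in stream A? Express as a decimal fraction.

0.484

Total flow out = 451 + 303 + 897 = 1651 kg/h.
water in = 451×0.218 + 303×0.256 + 897×0.694 = 798.4 kg/h.
water mass fraction in A = 798.4/1651 = 0.484.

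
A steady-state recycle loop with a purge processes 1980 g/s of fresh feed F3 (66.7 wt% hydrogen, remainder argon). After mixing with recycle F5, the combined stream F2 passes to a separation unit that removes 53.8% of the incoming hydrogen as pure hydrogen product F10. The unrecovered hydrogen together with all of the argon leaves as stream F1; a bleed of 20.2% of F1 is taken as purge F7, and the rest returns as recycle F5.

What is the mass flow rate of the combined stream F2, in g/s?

5356 g/s

argon enters only via F3 and leaves only via the purge: 1980×0.333 = 0.202×(argon in F1), and the separation unit passes all argon, so argon in F2 = argon in F1 = 3264.1 g/s.
hydrogen in F2: m_A = 1980×0.667 + (1−0.202)·(1−0.538)·m_A, so m_A = 1320.7/0.6313 = 2091.9 g/s.
F2 = 2091.9 + 3264.1 = 5355.9 g/s.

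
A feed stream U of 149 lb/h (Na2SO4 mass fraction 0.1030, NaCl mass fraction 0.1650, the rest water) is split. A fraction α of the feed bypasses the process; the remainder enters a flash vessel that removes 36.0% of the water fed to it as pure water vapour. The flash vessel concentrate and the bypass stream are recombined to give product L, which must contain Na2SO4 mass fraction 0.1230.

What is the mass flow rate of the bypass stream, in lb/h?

All 149×0.103 = 15.347 lb/h of Na2SO4 reaches L, so L = 15.347/0.123 = 124.77 lb/h and vapour = 24.228 lb/h.
The evaporator receives (1−α)·149 of feed at 0.732 water and removes 0.360 of that water:
0.360×0.732×(1−α)×149 = 24.228
(1−α) = 24.228/39.264 = 0.6170;  α = 0.3830.
Bypass flow = 0.3830×149 = 57.061 lb/h.

57.06 lb/h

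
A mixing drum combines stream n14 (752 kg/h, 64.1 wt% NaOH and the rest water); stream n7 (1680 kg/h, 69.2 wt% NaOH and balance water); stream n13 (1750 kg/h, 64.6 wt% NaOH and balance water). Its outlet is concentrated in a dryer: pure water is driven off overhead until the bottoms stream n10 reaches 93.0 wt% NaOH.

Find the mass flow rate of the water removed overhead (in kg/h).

NaOH entering = 752×0.641 + 1680×0.692 + 1750×0.646 = 2775.1 kg/h.
All NaOH reports to n10, so n10 = 2775.1/0.930 = 2984 kg/h.
Total feed = 4182 kg/h; overhead = 4182 − 2984 = 1198 kg/h.

1198 kg/h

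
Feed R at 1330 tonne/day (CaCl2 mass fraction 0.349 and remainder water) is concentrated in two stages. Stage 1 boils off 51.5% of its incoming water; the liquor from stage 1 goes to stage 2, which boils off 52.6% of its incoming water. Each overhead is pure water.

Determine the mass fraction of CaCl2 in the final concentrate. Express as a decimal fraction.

0.700

water in feed = 1330×0.651 = 865.83 tonne/day.
After stage 1: water left = (1−0.515)×865.83 = 419.93; stream total = 884.1 tonne/day.
After stage 2: water left = (1−0.526)×419.93 = 199.05; final concentrate = 663.22 tonne/day.
CaCl2 fraction = 464.17/663.22 = 0.700.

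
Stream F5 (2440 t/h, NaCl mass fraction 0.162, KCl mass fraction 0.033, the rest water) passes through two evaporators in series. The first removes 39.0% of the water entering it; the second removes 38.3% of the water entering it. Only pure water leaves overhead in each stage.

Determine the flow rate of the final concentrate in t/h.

water in feed = 2440×0.805 = 1964.2 t/h.
After stage 1: water left = (1−0.390)×1964.2 = 1198.2; stream total = 1674 t/h.
After stage 2: water left = (1−0.383)×1198.2 = 739.27; final concentrate = 1215.1 t/h.

1215 t/h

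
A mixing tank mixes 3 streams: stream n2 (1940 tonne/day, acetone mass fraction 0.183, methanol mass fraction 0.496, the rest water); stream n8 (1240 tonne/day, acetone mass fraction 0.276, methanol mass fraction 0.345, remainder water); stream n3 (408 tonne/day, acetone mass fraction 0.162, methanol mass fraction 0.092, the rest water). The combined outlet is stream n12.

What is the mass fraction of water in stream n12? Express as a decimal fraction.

Total flow out = 1940 + 1240 + 408 = 3588 tonne/day.
water in = 1940×0.321 + 1240×0.379 + 408×0.746 = 1397.1 tonne/day.
water mass fraction in n12 = 1397.1/3588 = 0.389.

0.389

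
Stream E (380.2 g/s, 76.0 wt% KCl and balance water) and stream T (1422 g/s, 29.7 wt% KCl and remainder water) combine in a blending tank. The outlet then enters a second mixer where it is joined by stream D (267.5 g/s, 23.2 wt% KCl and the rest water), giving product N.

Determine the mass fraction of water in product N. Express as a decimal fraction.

Overall, product flow = 2069.7 g/s.
water in = 380.2×0.240 + 1422×0.703 + 267.5×0.768 = 1296.4 g/s.
water fraction in N = 0.626.

0.626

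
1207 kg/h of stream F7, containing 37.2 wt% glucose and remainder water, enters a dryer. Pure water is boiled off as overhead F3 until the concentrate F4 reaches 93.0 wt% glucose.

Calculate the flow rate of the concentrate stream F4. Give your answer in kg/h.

482.8 kg/h

glucose is conserved: 1207×0.372 = 449 kg/h all reports to the concentrate.
Concentrate = 449/(target fraction) = 482.8 kg/h.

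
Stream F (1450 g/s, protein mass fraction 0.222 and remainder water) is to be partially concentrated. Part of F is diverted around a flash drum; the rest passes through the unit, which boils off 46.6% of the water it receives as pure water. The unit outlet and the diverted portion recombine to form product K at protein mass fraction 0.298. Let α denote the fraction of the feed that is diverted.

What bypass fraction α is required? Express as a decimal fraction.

All 1450×0.222 = 321.9 g/s of protein reaches K, so K = 321.9/0.298 = 1080.2 g/s and vapour = 369.8 g/s.
The evaporator receives (1−α)·1450 of feed at 0.778 water and removes 0.466 of that water:
0.466×0.778×(1−α)×1450 = 369.8
(1−α) = 369.8/525.69 = 0.7034;  α = 0.2966.

0.297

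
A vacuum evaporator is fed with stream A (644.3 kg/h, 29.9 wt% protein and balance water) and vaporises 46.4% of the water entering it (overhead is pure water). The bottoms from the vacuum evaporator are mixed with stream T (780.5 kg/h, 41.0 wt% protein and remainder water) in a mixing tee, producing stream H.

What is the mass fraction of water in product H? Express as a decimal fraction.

Vapour removed = 0.464×0.701×644.3 = 209.57 kg/h; concentrate = 434.73 kg/h.
water reaching the mixer = 242.09 (from concentrate) + 780.5×0.590 = 702.58 kg/h.
Product flow = 434.73 + 780.5 = 1215.2 kg/h; water fraction = 0.578.

0.578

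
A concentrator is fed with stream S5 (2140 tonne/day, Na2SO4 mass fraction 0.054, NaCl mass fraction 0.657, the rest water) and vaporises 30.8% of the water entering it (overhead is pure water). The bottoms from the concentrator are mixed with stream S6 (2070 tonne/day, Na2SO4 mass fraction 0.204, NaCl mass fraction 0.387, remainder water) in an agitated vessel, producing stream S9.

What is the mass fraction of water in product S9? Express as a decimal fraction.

Vapour removed = 0.308×0.289×2140 = 190.49 tonne/day; concentrate = 1949.5 tonne/day.
water reaching the mixer = 427.97 (from concentrate) + 2070×0.409 = 1274.6 tonne/day.
Product flow = 1949.5 + 2070 = 4019.5 tonne/day; water fraction = 0.317.

0.317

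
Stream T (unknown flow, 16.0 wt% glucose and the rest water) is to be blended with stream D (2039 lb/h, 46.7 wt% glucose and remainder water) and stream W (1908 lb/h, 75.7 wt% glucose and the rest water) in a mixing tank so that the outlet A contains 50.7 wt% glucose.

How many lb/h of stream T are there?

Let T be the unknown flow. Total out = 3947 + T.
glucose balance: 2396.6 + 0.160·T = 0.507·(3947 + T)
(0.160 − 0.507)·T = 0.507×3947 − 2396.6 = -395.44
T = -395.44 / -0.347 = 1139.6 lb/h

1140 lb/h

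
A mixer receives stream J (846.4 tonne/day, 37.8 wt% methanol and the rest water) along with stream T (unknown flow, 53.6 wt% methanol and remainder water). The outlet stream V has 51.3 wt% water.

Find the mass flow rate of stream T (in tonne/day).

1883 tonne/day

Let T be the unknown flow. Total out = 846.4 + T.
water balance: 526.46 + 0.464·T = 0.513·(846.4 + T)
(0.464 − 0.513)·T = 0.513×846.4 − 526.46 = -92.258
T = -92.258 / -0.049 = 1882.8 tonne/day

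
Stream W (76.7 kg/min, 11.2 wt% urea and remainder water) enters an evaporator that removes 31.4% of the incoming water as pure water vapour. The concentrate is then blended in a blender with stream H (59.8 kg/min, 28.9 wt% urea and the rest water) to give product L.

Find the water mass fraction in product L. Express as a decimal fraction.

Vapour removed = 0.314×0.888×76.7 = 21.386 kg/min; concentrate = 55.314 kg/min.
water reaching the mixer = 46.723 (from concentrate) + 59.8×0.711 = 89.241 kg/min.
Product flow = 55.314 + 59.8 = 115.11 kg/min; water fraction = 0.7752.

0.7752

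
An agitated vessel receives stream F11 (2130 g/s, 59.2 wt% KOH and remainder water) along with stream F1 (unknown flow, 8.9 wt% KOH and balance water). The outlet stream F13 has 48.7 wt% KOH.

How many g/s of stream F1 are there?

561.9 g/s

Let F1 be the unknown flow. Total out = 2130 + F1.
KOH balance: 1261 + 0.089·F1 = 0.487·(2130 + F1)
(0.089 − 0.487)·F1 = 0.487×2130 − 1261 = -223.65
F1 = -223.65 / -0.398 = 561.93 g/s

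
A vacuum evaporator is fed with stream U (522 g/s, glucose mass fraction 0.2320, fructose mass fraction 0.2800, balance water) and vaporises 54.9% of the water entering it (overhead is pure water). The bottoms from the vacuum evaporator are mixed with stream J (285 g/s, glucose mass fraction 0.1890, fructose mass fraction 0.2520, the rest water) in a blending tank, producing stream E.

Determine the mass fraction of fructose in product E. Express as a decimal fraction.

Vapour removed = 0.549×0.488×522 = 139.85 g/s; concentrate = 382.15 g/s.
fructose reaching the mixer = 146.16 (from concentrate) + 285×0.252 = 217.98 g/s.
Product flow = 382.15 + 285 = 667.15 g/s; fructose fraction = 0.3267.

0.3267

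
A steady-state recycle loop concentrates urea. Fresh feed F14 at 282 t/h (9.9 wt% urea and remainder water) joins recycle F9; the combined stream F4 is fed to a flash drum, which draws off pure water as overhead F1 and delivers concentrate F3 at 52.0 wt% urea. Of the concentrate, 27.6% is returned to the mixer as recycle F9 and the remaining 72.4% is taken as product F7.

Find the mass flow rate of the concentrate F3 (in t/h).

Overall urea balance (none leaves overhead): urea in fresh feed = urea in product, i.e. 282×0.099 = (1−0.276)·F3·0.520.
F3 = 27.918/(0.520×0.724) = 74.155 t/h.

74.16 t/h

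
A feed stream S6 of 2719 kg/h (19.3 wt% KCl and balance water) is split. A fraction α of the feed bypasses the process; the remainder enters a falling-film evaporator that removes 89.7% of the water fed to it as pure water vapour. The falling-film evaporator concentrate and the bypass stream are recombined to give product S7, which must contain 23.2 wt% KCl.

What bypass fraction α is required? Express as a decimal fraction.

All 2719×0.193 = 524.77 kg/h of KCl reaches S7, so S7 = 524.77/0.232 = 2261.9 kg/h and vapour = 457.07 kg/h.
The evaporator receives (1−α)·2719 of feed at 0.807 water and removes 0.897 of that water:
0.897×0.807×(1−α)×2719 = 457.07
(1−α) = 457.07/1968.2 = 0.2322;  α = 0.7678.

0.768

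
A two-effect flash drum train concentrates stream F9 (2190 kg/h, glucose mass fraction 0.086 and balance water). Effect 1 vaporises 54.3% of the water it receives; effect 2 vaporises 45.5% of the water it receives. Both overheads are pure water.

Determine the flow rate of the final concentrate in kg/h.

686.9 kg/h

water in feed = 2190×0.914 = 2001.7 kg/h.
After stage 1: water left = (1−0.543)×2001.7 = 914.76; stream total = 1103.1 kg/h.
After stage 2: water left = (1−0.455)×914.76 = 498.54; final concentrate = 686.88 kg/h.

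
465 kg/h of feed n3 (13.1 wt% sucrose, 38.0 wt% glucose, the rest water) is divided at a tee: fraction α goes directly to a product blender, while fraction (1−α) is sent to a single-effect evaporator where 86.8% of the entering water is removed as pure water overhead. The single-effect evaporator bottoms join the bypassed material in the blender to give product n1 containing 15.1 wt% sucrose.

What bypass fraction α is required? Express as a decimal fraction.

All 465×0.131 = 60.915 kg/h of sucrose reaches n1, so n1 = 60.915/0.151 = 403.41 kg/h and vapour = 61.589 kg/h.
The evaporator receives (1−α)·465 of feed at 0.489 water and removes 0.868 of that water:
0.868×0.489×(1−α)×465 = 61.589
(1−α) = 61.589/197.37 = 0.3121;  α = 0.6879.

0.688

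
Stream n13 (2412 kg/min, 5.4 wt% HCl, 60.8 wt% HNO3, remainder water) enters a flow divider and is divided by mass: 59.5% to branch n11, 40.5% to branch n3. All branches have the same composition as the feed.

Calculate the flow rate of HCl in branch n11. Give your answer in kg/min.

77.5 kg/min

Branch n11 total = 0.595×2412 = 1435.1 kg/min.
HCl in n11 = 0.054×1435.1 = 77.498 kg/min.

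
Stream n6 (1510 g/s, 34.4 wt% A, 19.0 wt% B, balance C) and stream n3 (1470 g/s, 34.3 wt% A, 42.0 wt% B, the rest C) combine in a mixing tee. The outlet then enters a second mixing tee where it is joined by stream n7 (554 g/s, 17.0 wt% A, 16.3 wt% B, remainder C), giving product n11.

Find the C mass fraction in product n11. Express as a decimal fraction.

0.4023

Overall, product flow = 3534 g/s.
C in = 1510×0.466 + 1470×0.237 + 554×0.667 = 1421.6 g/s.
C fraction in n11 = 0.4023.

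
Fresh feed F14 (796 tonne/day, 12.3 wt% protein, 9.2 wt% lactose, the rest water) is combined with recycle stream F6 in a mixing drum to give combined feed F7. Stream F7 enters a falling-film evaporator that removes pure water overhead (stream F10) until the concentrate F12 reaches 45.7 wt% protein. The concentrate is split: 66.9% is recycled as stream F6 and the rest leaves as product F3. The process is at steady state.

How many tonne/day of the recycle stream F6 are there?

433 tonne/day

Overall protein balance (none leaves overhead): protein in fresh feed = protein in product, i.e. 796×0.123 = (1−0.669)·F12·0.457.
F12 = 97.908/(0.457×0.331) = 647.25 tonne/day.
Recycle F6 = 0.669×647.25 = 433.01 tonne/day.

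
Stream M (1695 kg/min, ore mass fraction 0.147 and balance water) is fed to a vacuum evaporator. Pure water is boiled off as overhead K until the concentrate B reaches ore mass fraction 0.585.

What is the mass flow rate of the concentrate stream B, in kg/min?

ore is conserved: 1695×0.147 = 249.16 kg/min all reports to the concentrate.
Concentrate = 249.16/(target fraction) = 425.92 kg/min.

425.9 kg/min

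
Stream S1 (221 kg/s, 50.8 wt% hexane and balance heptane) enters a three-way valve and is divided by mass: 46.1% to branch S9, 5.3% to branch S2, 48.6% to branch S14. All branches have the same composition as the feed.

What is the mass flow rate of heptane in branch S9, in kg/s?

50.13 kg/s

Branch S9 total = 0.461×221 = 101.88 kg/s.
heptane in S9 = 0.492×101.88 = 50.125 kg/s.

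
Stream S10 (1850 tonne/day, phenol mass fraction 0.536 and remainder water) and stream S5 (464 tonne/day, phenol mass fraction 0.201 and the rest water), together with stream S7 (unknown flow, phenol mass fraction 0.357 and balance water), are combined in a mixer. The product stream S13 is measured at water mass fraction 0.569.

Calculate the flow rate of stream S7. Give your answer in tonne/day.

Let S7 be the unknown flow. Total out = 2314 + S7.
water balance: 1229.1 + 0.643·S7 = 0.569·(2314 + S7)
(0.643 − 0.569)·S7 = 0.569×2314 − 1229.1 = 87.53
S7 = 87.53 / 0.074 = 1182.8 tonne/day

1183 tonne/day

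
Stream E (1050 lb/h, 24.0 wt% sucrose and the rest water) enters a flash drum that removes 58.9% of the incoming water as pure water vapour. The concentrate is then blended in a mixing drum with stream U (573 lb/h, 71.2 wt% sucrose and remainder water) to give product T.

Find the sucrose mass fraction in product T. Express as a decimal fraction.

Vapour removed = 0.589×0.760×1050 = 470.02 lb/h; concentrate = 579.98 lb/h.
sucrose reaching the mixer = 252 (from concentrate) + 573×0.712 = 659.98 lb/h.
Product flow = 579.98 + 573 = 1153 lb/h; sucrose fraction = 0.572.

0.572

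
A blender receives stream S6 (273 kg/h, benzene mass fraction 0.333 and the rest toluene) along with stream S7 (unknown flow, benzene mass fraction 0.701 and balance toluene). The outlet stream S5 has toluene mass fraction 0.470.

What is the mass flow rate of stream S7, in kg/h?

314.5 kg/h

Let S7 be the unknown flow. Total out = 273 + S7.
toluene balance: 182.09 + 0.299·S7 = 0.470·(273 + S7)
(0.299 − 0.470)·S7 = 0.470×273 − 182.09 = -53.781
S7 = -53.781 / -0.171 = 314.51 kg/h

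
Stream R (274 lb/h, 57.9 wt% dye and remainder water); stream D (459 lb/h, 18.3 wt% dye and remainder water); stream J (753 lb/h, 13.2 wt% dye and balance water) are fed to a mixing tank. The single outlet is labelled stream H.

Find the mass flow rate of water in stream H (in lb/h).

water out = water in = 274×0.421 + 459×0.817 + 753×0.868 = 1144 lb/h.

1144 lb/h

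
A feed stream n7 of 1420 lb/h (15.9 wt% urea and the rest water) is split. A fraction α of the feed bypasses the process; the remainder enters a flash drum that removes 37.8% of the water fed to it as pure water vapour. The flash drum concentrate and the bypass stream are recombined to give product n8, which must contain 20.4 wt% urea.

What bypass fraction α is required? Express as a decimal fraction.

0.306

All 1420×0.159 = 225.78 lb/h of urea reaches n8, so n8 = 225.78/0.204 = 1106.8 lb/h and vapour = 313.24 lb/h.
The evaporator receives (1−α)·1420 of feed at 0.841 water and removes 0.378 of that water:
0.378×0.841×(1−α)×1420 = 313.24
(1−α) = 313.24/451.42 = 0.6939;  α = 0.3061.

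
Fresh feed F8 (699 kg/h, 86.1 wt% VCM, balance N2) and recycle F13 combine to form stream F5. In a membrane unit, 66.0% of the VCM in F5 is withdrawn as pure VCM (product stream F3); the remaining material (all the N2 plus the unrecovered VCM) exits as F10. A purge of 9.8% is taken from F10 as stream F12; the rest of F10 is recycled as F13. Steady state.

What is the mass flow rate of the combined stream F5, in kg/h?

N2 enters only via F8 and leaves only via the purge: 699×0.139 = 0.098×(N2 in F10), and the membrane unit passes all N2, so N2 in F5 = N2 in F10 = 991.44 kg/h.
VCM in F5: m_A = 699×0.861 + (1−0.098)·(1−0.660)·m_A, so m_A = 601.84/0.6933 = 868.05 kg/h.
F5 = 868.05 + 991.44 = 1859.5 kg/h.

1859 kg/h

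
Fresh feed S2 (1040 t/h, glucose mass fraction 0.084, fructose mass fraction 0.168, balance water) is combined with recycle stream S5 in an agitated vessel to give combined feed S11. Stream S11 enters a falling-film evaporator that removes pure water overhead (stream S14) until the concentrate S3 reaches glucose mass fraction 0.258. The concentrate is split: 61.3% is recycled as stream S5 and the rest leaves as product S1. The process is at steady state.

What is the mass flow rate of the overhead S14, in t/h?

701.4 t/h

Overall glucose balance (none leaves overhead): glucose in fresh feed = glucose in product, i.e. 1040×0.084 = (1−0.613)·S3·0.258.
S3 = 87.36/(0.258×0.387) = 874.95 t/h.
Recycle S5 = 0.613×874.95 = 536.34 t/h.
Combined feed S11 = 1040 + 536.34 = 1576.3 t/h.
Overhead S14 = S11 − S3 = 1576.3 − 874.95 = 701.4 t/h.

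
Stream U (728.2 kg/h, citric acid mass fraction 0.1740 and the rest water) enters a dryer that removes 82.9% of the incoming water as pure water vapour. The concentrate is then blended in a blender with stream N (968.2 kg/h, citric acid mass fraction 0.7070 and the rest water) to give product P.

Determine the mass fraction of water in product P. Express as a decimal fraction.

0.3227

Vapour removed = 0.829×0.826×728.2 = 498.64 kg/h; concentrate = 229.56 kg/h.
water reaching the mixer = 102.86 (from concentrate) + 968.2×0.293 = 386.54 kg/h.
Product flow = 229.56 + 968.2 = 1197.8 kg/h; water fraction = 0.3227.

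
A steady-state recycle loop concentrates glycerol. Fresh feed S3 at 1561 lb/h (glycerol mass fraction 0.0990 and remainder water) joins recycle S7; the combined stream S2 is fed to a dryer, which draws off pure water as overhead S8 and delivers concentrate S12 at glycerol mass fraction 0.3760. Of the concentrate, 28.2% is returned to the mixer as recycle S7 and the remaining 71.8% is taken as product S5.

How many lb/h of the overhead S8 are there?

1150 lb/h

Overall glycerol balance (none leaves overhead): glycerol in fresh feed = glycerol in product, i.e. 1561×0.099 = (1−0.282)·S12·0.376.
S12 = 154.54/(0.376×0.718) = 572.43 lb/h.
Recycle S7 = 0.282×572.43 = 161.43 lb/h.
Combined feed S2 = 1561 + 161.43 = 1722.4 lb/h.
Overhead S8 = S2 − S12 = 1722.4 − 572.43 = 1150 lb/h.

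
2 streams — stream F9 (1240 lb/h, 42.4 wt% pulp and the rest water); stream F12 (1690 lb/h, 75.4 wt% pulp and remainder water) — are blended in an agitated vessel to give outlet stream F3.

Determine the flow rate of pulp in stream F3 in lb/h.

pulp out = pulp in = 1240×0.424 + 1690×0.754 = 1800 lb/h.

1800 lb/h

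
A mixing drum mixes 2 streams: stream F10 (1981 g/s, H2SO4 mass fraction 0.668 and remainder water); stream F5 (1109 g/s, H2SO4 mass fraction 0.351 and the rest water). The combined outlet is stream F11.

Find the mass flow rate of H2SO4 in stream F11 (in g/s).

H2SO4 out = H2SO4 in = 1981×0.668 + 1109×0.351 = 1712.6 g/s.

1713 g/s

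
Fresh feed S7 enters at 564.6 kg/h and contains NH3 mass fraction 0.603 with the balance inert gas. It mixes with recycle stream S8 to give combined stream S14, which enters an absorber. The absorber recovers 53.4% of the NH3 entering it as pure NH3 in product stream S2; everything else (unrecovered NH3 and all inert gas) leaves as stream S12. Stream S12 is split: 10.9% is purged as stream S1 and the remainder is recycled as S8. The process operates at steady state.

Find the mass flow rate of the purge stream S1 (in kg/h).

inert gas enters only via S7 and leaves only via the purge: 564.6×0.397 = 0.109×(inert gas in S12), and the absorber passes all inert gas, so inert gas in S14 = inert gas in S12 = 2056.4 kg/h.
NH3 in S14: m_A = 564.6×0.603 + (1−0.109)·(1−0.534)·m_A, so m_A = 340.45/0.5848 = 582.18 kg/h.
S12 = (1−0.534)×582.18 + 2056.4 = 2327.7 kg/h.
Purge S1 = 0.109×2327.7 = 253.72 kg/h.

253.7 kg/h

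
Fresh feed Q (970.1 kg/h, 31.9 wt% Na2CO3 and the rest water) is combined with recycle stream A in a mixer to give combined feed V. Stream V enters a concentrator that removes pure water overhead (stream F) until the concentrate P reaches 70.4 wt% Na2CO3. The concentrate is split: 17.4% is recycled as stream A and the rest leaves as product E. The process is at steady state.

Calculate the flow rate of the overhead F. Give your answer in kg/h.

Overall Na2CO3 balance (none leaves overhead): Na2CO3 in fresh feed = Na2CO3 in product, i.e. 970.1×0.319 = (1−0.174)·P·0.704.
P = 309.46/(0.704×0.826) = 532.18 kg/h.
Recycle A = 0.174×532.18 = 92.598 kg/h.
Combined feed V = 970.1 + 92.598 = 1062.7 kg/h.
Overhead F = V − P = 1062.7 − 532.18 = 530.52 kg/h.

530.5 kg/h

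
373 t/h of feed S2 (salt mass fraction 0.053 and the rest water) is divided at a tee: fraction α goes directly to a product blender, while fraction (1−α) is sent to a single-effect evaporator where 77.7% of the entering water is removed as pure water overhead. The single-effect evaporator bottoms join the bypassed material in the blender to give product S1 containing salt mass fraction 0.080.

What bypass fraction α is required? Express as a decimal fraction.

All 373×0.053 = 19.769 t/h of salt reaches S1, so S1 = 19.769/0.080 = 247.11 t/h and vapour = 125.89 t/h.
The evaporator receives (1−α)·373 of feed at 0.947 water and removes 0.777 of that water:
0.777×0.947×(1−α)×373 = 125.89
(1−α) = 125.89/274.46 = 0.4587;  α = 0.5413.

0.541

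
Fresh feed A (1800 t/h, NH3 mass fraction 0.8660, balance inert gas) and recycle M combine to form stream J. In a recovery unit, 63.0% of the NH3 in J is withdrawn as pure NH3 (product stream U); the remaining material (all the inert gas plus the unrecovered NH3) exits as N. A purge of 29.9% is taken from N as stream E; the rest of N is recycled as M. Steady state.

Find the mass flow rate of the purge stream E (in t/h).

474 t/h

inert gas enters only via A and leaves only via the purge: 1800×0.134 = 0.299×(inert gas in N), and the recovery unit passes all inert gas, so inert gas in J = inert gas in N = 806.69 t/h.
NH3 in J: m_A = 1800×0.866 + (1−0.299)·(1−0.630)·m_A, so m_A = 1558.8/0.7406 = 2104.7 t/h.
N = (1−0.630)×2104.7 + 806.69 = 1585.4 t/h.
Purge E = 0.299×1585.4 = 474.04 t/h.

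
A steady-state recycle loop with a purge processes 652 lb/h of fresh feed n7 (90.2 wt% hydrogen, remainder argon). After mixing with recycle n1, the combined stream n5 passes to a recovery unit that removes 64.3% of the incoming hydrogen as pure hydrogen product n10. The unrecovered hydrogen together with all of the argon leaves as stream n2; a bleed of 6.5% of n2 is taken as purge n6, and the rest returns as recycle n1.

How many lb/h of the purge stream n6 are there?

84.38 lb/h

argon enters only via n7 and leaves only via the purge: 652×0.098 = 0.065×(argon in n2), and the recovery unit passes all argon, so argon in n5 = argon in n2 = 983.02 lb/h.
hydrogen in n5: m_A = 652×0.902 + (1−0.065)·(1−0.643)·m_A, so m_A = 588.1/0.6662 = 882.77 lb/h.
n2 = (1−0.643)×882.77 + 983.02 = 1298.2 lb/h.
Purge n6 = 0.065×1298.2 = 84.381 lb/h.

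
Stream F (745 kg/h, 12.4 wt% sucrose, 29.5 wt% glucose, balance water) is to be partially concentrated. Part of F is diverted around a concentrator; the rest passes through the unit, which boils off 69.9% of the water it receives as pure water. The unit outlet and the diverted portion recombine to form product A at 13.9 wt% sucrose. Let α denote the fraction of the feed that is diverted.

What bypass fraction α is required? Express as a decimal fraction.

0.734

All 745×0.124 = 92.38 kg/h of sucrose reaches A, so A = 92.38/0.139 = 664.6 kg/h and vapour = 80.396 kg/h.
The evaporator receives (1−α)·745 of feed at 0.581 water and removes 0.699 of that water:
0.699×0.581×(1−α)×745 = 80.396
(1−α) = 80.396/302.56 = 0.2657;  α = 0.7343.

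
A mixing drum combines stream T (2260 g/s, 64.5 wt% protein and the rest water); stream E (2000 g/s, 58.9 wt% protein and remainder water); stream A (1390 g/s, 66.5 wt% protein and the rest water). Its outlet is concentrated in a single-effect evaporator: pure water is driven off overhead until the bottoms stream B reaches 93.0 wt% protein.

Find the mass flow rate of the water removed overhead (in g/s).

1822 g/s

protein entering = 2260×0.645 + 2000×0.589 + 1390×0.665 = 3560.1 g/s.
All protein reports to B, so B = 3560.1/0.930 = 3828 g/s.
Total feed = 5650 g/s; overhead = 5650 − 3828 = 1822 g/s.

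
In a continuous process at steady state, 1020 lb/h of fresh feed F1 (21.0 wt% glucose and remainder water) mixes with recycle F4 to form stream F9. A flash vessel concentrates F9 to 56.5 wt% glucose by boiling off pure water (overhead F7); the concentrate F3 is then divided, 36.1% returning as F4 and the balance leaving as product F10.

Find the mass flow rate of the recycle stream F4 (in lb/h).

Overall glucose balance (none leaves overhead): glucose in fresh feed = glucose in product, i.e. 1020×0.210 = (1−0.361)·F3·0.565.
F3 = 214.2/(0.565×0.639) = 593.29 lb/h.
Recycle F4 = 0.361×593.29 = 214.18 lb/h.

214.2 lb/h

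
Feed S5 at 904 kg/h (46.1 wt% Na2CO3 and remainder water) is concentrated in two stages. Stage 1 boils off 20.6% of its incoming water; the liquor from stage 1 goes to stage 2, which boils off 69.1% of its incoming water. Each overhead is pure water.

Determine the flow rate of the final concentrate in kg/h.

water in feed = 904×0.539 = 487.26 kg/h.
After stage 1: water left = (1−0.206)×487.26 = 386.88; stream total = 803.63 kg/h.
After stage 2: water left = (1−0.691)×386.88 = 119.55; final concentrate = 536.29 kg/h.

536.3 kg/h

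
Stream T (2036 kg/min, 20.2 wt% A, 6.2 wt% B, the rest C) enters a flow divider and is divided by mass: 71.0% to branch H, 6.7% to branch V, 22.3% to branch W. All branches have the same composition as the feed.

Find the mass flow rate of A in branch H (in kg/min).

292 kg/min

Branch H total = 0.710×2036 = 1445.6 kg/min.
A in H = 0.202×1445.6 = 292 kg/min.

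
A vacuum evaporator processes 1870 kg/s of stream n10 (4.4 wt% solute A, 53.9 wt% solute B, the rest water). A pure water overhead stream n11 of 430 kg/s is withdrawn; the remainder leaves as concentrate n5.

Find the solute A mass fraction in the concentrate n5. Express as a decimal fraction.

solute A is not removed: 1870×0.044 = 82.28 kg/s of solute A enters n5.
Concentrate = 1870 − 430 = 1440 kg/s.
Mass fraction = 82.28/1440 = 0.057.

0.057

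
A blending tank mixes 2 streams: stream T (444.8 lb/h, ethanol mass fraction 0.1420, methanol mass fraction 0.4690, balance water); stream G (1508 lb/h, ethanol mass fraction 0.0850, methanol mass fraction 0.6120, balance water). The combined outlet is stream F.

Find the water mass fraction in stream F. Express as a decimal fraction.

Total flow out = 444.8 + 1508 = 1952.8 lb/h.
water in = 444.8×0.389 + 1508×0.303 = 629.95 lb/h.
water mass fraction in F = 629.95/1952.8 = 0.3226.

0.3226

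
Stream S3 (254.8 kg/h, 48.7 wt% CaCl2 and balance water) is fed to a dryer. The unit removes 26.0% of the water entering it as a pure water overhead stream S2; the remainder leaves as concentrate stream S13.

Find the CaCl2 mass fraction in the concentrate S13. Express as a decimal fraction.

0.5620

CaCl2 is not removed: 254.8×0.487 = 124.09 kg/h of CaCl2 enters S13.
water entering = 254.8×0.513 = 130.71 kg/h; overhead removed = 0.260×130.71 = 33.985 kg/h.
Concentrate = 254.8 − 33.985 = 220.81 kg/h.
Mass fraction = 124.09/220.81 = 0.5620.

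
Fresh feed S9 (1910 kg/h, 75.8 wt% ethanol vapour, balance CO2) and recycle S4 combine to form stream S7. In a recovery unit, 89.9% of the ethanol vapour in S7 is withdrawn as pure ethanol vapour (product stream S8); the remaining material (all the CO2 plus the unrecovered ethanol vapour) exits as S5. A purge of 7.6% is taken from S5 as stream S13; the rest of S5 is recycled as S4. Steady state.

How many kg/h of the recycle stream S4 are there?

CO2 enters only via S9 and leaves only via the purge: 1910×0.242 = 0.076×(CO2 in S5), and the recovery unit passes all CO2, so CO2 in S7 = CO2 in S5 = 6081.8 kg/h.
ethanol vapour in S7: m_A = 1910×0.758 + (1−0.076)·(1−0.899)·m_A, so m_A = 1447.8/0.9067 = 1596.8 kg/h.
S5 = (1−0.899)×1596.8 + 6081.8 = 6243.1 kg/h.
Recycle S4 = (1−0.076)×6243.1 = 5768.6 kg/h.

5769 kg/h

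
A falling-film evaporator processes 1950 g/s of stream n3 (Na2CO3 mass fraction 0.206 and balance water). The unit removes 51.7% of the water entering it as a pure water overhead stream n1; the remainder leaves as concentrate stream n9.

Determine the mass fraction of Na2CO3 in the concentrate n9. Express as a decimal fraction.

Na2CO3 is not removed: 1950×0.206 = 401.7 g/s of Na2CO3 enters n9.
water entering = 1950×0.794 = 1548.3 g/s; overhead removed = 0.517×1548.3 = 800.47 g/s.
Concentrate = 1950 − 800.47 = 1149.5 g/s.
Mass fraction = 401.7/1149.5 = 0.349.

0.349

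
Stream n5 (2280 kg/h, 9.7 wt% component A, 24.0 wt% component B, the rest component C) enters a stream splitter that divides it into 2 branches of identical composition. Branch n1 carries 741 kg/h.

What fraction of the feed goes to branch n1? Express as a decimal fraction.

Fraction to n1 = 741/2280 = 0.3250.

0.325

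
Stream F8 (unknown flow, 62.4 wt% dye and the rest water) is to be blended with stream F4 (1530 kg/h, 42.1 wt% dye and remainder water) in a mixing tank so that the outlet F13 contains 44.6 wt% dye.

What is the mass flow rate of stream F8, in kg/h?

214.9 kg/h

Let F8 be the unknown flow. Total out = 1530 + F8.
dye balance: 644.13 + 0.624·F8 = 0.446·(1530 + F8)
(0.624 − 0.446)·F8 = 0.446×1530 − 644.13 = 38.25
F8 = 38.25 / 0.178 = 214.89 kg/h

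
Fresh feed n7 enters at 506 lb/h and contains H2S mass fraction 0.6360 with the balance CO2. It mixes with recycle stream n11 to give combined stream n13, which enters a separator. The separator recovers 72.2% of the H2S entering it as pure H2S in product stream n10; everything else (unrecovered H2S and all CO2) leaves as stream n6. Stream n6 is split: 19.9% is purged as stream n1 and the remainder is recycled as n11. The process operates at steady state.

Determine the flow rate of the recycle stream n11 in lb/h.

CO2 enters only via n7 and leaves only via the purge: 506×0.364 = 0.199×(CO2 in n6), and the separator passes all CO2, so CO2 in n13 = CO2 in n6 = 925.55 lb/h.
H2S in n13: m_A = 506×0.636 + (1−0.199)·(1−0.722)·m_A, so m_A = 321.82/0.7773 = 414.01 lb/h.
n6 = (1−0.722)×414.01 + 925.55 = 1040.6 lb/h.
Recycle n11 = (1−0.199)×1040.6 = 833.55 lb/h.

833.6 lb/h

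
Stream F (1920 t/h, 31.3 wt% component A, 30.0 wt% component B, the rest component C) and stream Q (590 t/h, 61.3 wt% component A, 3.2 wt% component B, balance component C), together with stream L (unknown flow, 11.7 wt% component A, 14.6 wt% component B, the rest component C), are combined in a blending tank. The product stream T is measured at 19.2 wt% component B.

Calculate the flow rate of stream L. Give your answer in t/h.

Let L be the unknown flow. Total out = 2510 + L.
component B balance: 594.88 + 0.146·L = 0.192·(2510 + L)
(0.146 − 0.192)·L = 0.192×2510 − 594.88 = -112.96
L = -112.96 / -0.046 = 2455.7 t/h

2456 t/h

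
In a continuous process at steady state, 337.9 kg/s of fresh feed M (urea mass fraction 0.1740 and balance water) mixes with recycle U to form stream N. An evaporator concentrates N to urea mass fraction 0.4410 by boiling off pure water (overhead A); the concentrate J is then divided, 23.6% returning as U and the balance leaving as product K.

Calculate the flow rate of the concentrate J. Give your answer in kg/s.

Overall urea balance (none leaves overhead): urea in fresh feed = urea in product, i.e. 337.9×0.174 = (1−0.236)·J·0.441.
J = 58.795/(0.441×0.764) = 174.5 kg/s.

174.5 kg/s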